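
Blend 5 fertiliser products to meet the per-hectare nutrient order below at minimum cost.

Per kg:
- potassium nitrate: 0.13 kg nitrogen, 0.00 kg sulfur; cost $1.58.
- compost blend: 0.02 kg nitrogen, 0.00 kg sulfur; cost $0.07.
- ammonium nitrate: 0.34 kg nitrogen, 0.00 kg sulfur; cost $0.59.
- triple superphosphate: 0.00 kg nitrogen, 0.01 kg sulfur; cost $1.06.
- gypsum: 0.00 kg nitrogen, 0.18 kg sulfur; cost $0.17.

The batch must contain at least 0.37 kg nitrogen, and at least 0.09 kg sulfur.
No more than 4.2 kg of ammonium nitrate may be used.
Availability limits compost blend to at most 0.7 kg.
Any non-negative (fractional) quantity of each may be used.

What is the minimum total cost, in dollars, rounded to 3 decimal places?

This is a linear program. Let x1 = kg of potassium nitrate, x2 = kg of compost blend, x3 = kg of ammonium nitrate, x4 = kg of triple superphosphate, x5 = kg of gypsum.
min 1.58x1 + 0.07x2 + 0.59x3 + 1.06x4 + 0.17x5 with:
  0.13x1 + 0.02x2 + 0.34x3 ≥ 0.37   (nitrogen)
  0.01x4 + 0.18x5 ≥ 0.09   (sulfur)
  x3 ≤ 4.2
  x2 ≤ 0.7
  x1, x2, x3, x4, x5 ≥ 0.
The minimum-cost mix takes nothing from potassium nitrate, compost blend, triple superphosphate — only ammonium nitrate, gypsum. There the nitrogen and sulfur constraints are tight.
That vertex is x3 = 1.088, x5 = 0.5.
Hence cost = 0.59·1.088 + 0.17·0.5 = $0.72692.

$0.727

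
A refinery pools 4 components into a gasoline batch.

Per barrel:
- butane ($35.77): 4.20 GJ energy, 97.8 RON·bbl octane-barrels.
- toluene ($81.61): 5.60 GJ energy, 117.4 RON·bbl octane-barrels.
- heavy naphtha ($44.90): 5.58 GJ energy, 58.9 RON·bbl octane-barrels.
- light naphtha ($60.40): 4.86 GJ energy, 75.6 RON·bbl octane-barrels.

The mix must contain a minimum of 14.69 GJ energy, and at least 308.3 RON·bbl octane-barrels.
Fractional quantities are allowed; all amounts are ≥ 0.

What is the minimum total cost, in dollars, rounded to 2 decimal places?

$123.86

Set it up as a linear program. Let x1 = barrels of butane, x2 = barrels of toluene, x3 = barrels of heavy naphtha, x4 = barrels of light naphtha.
min 35.77x1 + 81.61x2 + 44.9x3 + 60.4x4 with:
  4.2x1 + 5.6x2 + 5.58x3 + 4.86x4 ≥ 14.69   (energy)
  97.8x1 + 117.4x2 + 58.9x3 + 75.6x4 ≥ 308.3   (octane-barrels)
  x1, x2, x3, x4 ≥ 0.
The cheapest feasible vertex uses only butane, heavy naphtha; toluene, light naphtha are not used. Binding constraints: energy and octane-barrels.
That vertex is x1 = 2.866, x3 = 0.4754.
Objective = 35.77·2.866 + 44.9·0.4754 = 123.8623.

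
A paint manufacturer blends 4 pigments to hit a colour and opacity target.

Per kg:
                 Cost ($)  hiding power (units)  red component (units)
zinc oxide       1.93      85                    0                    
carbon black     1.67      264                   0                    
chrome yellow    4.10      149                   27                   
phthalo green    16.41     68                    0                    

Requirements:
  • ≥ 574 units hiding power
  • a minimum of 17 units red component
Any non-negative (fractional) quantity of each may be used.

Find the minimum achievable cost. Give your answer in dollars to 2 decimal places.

$5.62

Set it up as a linear program. Let x1 = kg of zinc oxide, x2 = kg of carbon black, x3 = kg of chrome yellow, x4 = kg of phthalo green.
Minimise 1.93x1 + 1.67x2 + 4.1x3 + 16.41x4 subject to:
  85x1 + 264x2 + 149x3 + 68x4 ≥ 574   (hiding power)
  27x3 ≥ 17   (red component)
  x1, x2, x3, x4 ≥ 0.
The minimum-cost mix takes nothing from zinc oxide, phthalo green — only carbon black, chrome yellow. There the hiding power and red component constraints are tight.
Optimal quantities: carbon black = 1.819 kg, chrome yellow = 0.6296 kg.
Objective = 1.67·1.819 + 4.1·0.6296 = 5.6191.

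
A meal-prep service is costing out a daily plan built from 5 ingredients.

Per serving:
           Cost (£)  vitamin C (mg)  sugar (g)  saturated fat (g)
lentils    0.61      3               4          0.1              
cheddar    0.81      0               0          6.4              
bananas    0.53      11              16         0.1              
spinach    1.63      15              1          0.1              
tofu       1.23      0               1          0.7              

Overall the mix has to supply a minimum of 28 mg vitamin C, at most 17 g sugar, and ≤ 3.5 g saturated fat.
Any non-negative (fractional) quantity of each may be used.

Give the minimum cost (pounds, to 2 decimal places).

£2.38

Let x1 = servings of lentils, x2 = servings of cheddar, x3 = servings of bananas, x4 = servings of spinach, x5 = servings of tofu.
min 0.61x1 + 0.81x2 + 0.53x3 + 1.63x4 + 1.23x5 s.t.:
  3x1 + 11x3 + 15x4 ≥ 28   (vitamin C)
  4x1 + 16x3 + 1x4 + 1x5 ≤ 17   (sugar)
  0.1x1 + 6.4x2 + 0.1x3 + 0.1x4 + 0.7x5 ≤ 3.5   (saturated fat)
  x1, x2, x3, x4, x5 ≥ 0.
The cheapest feasible vertex uses only bananas, spinach; lentils, cheddar, tofu are not used. Binding constraints: vitamin C and sugar.
Solving gives x3 = 0.9913, x4 = 1.14.
Hence cost = 0.53·0.9913 + 1.63·1.14 = £2.3836.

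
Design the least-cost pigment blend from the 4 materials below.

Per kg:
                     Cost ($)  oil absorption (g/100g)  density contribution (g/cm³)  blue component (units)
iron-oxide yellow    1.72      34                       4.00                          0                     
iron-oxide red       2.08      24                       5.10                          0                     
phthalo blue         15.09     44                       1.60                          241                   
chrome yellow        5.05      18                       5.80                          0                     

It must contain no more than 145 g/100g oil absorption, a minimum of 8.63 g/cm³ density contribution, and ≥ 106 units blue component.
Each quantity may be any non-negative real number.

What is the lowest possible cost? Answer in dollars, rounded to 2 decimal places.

Treat it as an LP. Let x1 = kg of iron-oxide yellow, x2 = kg of iron-oxide red, x3 = kg of phthalo blue, x4 = kg of chrome yellow.
Minimise 1.72x1 + 2.08x2 + 15.09x3 + 5.05x4 with:
  34x1 + 24x2 + 44x3 + 18x4 ≤ 145   (oil absorption)
  4x1 + 5.1x2 + 1.6x3 + 5.8x4 ≥ 8.63   (density contribution)
  241x3 ≥ 106   (blue component)
  x1, x2, x3, x4 ≥ 0.
The minimum-cost mix takes nothing from iron-oxide yellow, chrome yellow — only iron-oxide red, phthalo blue. Binding constraints: density contribution and blue component.
That vertex is x2 = 1.554, x3 = 0.4398.
Hence cost = 2.08·1.554 + 15.09·0.4398 = $9.8689.

$9.87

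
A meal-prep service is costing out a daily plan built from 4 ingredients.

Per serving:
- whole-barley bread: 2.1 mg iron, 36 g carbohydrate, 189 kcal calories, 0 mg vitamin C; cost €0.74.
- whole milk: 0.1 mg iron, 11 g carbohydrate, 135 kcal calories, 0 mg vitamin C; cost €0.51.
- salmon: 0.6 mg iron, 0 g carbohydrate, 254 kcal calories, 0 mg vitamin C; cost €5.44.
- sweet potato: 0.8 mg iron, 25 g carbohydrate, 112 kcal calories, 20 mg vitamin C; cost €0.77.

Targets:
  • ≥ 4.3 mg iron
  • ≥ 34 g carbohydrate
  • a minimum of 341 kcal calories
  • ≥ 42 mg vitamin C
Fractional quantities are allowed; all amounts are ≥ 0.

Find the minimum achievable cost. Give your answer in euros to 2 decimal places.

This is a linear program. Let x1 = servings of whole-barley bread, x2 = servings of whole milk, x3 = servings of salmon, x4 = servings of sweet potato.
Minimize 0.74x1 + 0.51x2 + 5.44x3 + 0.77x4 s.t.:
  2.1x1 + 0.1x2 + 0.6x3 + 0.8x4 ≥ 4.3   (iron)
  36x1 + 11x2 + 25x4 ≥ 34   (carbohydrate)
  189x1 + 135x2 + 254x3 + 112x4 ≥ 341   (calories)
  20x4 ≥ 42   (vitamin C)
  x1, x2, x3, x4 ≥ 0.
The optimal basis is {whole-barley bread, sweet potato}; whole milk, salmon drop out. There the iron and vitamin C constraints are tight.
Optimal quantities: whole-barley bread = 1.248 servings, sweet potato = 2.1 servings.
Hence cost = 0.74·1.248 + 0.77·2.1 = €2.5405.

€2.54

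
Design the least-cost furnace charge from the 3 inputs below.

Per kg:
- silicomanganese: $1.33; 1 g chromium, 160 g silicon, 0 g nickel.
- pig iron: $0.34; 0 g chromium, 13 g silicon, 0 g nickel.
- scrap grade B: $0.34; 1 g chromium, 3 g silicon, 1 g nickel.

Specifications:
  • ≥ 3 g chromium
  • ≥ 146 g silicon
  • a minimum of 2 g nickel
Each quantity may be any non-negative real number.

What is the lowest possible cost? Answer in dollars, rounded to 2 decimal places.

This is a linear program. Let x1 = kg of silicomanganese, x2 = kg of pig iron, x3 = kg of scrap grade B.
min 1.33x1 + 0.34x2 + 0.34x3 with:
  1x1 + 1x3 ≥ 3   (chromium)
  160x1 + 13x2 + 3x3 ≥ 146   (silicon)
  1x3 ≥ 2   (nickel)
  x1, x2, x3 ≥ 0.
The optimal basis is {silicomanganese, scrap grade B}; pig iron drops out. The chromium and silicon requirements are met with equality.
Optimal quantities: silicomanganese = 0.8726 kg, scrap grade B = 2.127 kg.
Objective = 1.33·0.8726 + 0.34·2.127 = 1.8837.

$1.88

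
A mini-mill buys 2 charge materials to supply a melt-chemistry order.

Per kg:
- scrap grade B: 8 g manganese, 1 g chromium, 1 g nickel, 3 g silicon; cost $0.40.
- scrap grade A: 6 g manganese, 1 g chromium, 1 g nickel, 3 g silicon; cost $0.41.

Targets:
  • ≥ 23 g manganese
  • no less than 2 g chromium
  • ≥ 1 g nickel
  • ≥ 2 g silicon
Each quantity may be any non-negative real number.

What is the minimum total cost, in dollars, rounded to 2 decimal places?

Set it up as a linear program. Let x1 = kg of scrap grade B, x2 = kg of scrap grade A.
min 0.4x1 + 0.41x2 with:
  8x1 + 6x2 ≥ 23   (manganese)
  1x1 + 1x2 ≥ 2   (chromium)
  1x1 + 1x2 ≥ 1   (nickel)
  3x1 + 3x2 ≥ 2   (silicon)
  x1, x2 ≥ 0.
At the optimum only scrap grade B is positive (scrap grade A = 0). The manganese requirement is met with equality.
That vertex is x1 = 2.875.
Hence cost = 0.4·2.875 = $1.1500.

$1.15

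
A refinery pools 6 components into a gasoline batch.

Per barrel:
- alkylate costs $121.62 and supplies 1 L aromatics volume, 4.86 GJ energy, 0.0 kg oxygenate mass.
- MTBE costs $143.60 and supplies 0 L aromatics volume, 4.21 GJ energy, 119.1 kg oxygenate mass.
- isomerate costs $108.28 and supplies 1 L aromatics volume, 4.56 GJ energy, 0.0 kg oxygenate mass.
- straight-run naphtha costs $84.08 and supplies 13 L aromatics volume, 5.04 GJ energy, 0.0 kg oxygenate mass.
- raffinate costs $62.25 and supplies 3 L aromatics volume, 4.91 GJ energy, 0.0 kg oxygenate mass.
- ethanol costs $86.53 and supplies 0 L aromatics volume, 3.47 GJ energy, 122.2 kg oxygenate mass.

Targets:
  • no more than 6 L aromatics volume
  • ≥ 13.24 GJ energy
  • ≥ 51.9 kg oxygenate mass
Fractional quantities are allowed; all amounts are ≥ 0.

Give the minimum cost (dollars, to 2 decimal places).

Treat it as an LP. Let x1 = barrels of alkylate, x2 = barrels of MTBE, x3 = barrels of isomerate, x4 = barrels of straight-run naphtha, x5 = barrels of raffinate, x6 = barrels of ethanol.
Minimise 121.62x1 + 143.6x2 + 108.28x3 + 84.08x4 + 62.25x5 + 86.53x6 subject to:
  1x1 + 1x3 + 13x4 + 3x5 ≤ 6   (aromatics volume)
  4.86x1 + 4.21x2 + 4.56x3 + 5.04x4 + 4.91x5 + 3.47x6 ≥ 13.24   (energy)
  119.1x2 + 122.2x6 ≥ 51.9   (oxygenate mass)
  x1, x2, x3, x4, x5, x6 ≥ 0.
The optimal basis is {raffinate, ethanol}; alkylate, MTBE, isomerate, straight-run naphtha drop out. The aromatics volume and energy requirements are met with equality.
So raffinate = 2 barrels, ethanol = 0.9856 barrels.
Hence cost = 62.25·2 + 86.53·0.9856 = $209.7840.

$209.78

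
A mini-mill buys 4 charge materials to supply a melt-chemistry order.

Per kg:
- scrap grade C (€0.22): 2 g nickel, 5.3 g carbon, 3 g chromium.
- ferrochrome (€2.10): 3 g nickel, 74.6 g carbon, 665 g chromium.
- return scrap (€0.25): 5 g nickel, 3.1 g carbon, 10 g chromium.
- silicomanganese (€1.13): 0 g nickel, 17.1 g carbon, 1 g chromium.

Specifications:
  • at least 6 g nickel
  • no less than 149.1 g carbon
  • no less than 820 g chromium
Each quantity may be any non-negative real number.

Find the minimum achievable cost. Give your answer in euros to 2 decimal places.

€4.20

Set it up as a linear program. Let x1 = kg of scrap grade C, x2 = kg of ferrochrome, x3 = kg of return scrap, x4 = kg of silicomanganese.
Minimise 0.22x1 + 2.1x2 + 0.25x3 + 1.13x4 with:
  2x1 + 3x2 + 5x3 ≥ 6   (nickel)
  5.3x1 + 74.6x2 + 3.1x3 + 17.1x4 ≥ 149.1   (carbon)
  3x1 + 665x2 + 10x3 + 1x4 ≥ 820   (chromium)
  x1, x2, x3, x4 ≥ 0.
The optimal basis is {ferrochrome, return scrap}; scrap grade C, silicomanganese drop out. Binding constraints: nickel and carbon.
Optimal quantities: ferrochrome = 1.999 kg, return scrap = 0.0008249 kg.
Hence cost = 2.1·1.999 + 0.25·0.0008249 = €4.1981.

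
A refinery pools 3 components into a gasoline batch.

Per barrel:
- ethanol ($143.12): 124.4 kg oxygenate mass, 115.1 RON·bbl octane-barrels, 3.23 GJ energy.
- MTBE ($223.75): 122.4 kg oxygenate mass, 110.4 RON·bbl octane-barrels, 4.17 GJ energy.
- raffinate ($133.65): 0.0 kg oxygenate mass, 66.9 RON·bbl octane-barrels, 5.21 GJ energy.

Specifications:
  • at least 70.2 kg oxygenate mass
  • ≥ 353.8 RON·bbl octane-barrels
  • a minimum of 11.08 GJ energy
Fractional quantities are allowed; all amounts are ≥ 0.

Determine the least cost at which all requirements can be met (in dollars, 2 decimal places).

$457.37

This is a linear program. Let x1 = barrels of ethanol, x2 = barrels of MTBE, x3 = barrels of raffinate.
Minimize 143.12x1 + 223.75x2 + 133.65x3 with:
  124.4x1 + 122.4x2 ≥ 70.2   (oxygenate mass)
  115.1x1 + 110.4x2 + 66.9x3 ≥ 353.8   (octane-barrels)
  3.23x1 + 4.17x2 + 5.21x3 ≥ 11.08   (energy)
  x1, x2, x3 ≥ 0.
The minimum-cost mix takes nothing from MTBE — only ethanol, raffinate. Binding constraints: octane-barrels and energy.
Optimal quantities: ethanol = 2.873024 barrels, raffinate = 0.3455149 barrels.
Total cost: 143.12·2.873024 + 133.65·0.3455149 = 457.3653.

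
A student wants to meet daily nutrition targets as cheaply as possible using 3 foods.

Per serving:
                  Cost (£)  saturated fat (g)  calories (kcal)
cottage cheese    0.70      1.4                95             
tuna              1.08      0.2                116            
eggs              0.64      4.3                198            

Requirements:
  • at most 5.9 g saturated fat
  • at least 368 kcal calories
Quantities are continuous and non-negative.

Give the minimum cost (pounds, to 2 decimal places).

£1.83

Let x1 = servings of cottage cheese, x2 = servings of tuna, x3 = servings of eggs.
Minimise 0.7x1 + 1.08x2 + 0.64x3 with:
  1.4x1 + 0.2x2 + 4.3x3 ≤ 5.9   (saturated fat)
  95x1 + 116x2 + 198x3 ≥ 368   (calories)
  x1, x2, x3 ≥ 0.
The minimum-cost mix takes nothing from cottage cheese — only tuna, eggs. There the saturated fat and calories constraints are tight.
So tuna = 0.902 servings, eggs = 1.33 servings.
Cost = 1.08·0.902 + 0.64·1.33 = 1.8254.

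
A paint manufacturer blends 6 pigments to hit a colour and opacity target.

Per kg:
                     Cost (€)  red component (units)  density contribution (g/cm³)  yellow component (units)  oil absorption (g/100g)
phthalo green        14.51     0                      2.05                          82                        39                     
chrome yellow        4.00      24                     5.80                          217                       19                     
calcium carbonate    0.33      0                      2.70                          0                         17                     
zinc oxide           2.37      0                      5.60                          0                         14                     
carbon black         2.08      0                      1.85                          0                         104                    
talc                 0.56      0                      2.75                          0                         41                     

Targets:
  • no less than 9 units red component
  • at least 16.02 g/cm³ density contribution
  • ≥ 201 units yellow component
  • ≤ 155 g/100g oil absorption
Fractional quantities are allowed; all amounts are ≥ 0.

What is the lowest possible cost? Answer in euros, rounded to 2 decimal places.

€5.01

Set it up as a linear program. Let x1 = kg of phthalo green, x2 = kg of chrome yellow, x3 = kg of calcium carbonate, x4 = kg of zinc oxide, x5 = kg of carbon black, x6 = kg of talc.
Minimize 14.51x1 + 4x2 + 0.33x3 + 2.37x4 + 2.08x5 + 0.56x6 s.t.:
  24x2 ≥ 9   (red component)
  2.05x1 + 5.8x2 + 2.7x3 + 5.6x4 + 1.85x5 + 2.75x6 ≥ 16.02   (density contribution)
  82x1 + 217x2 ≥ 201   (yellow component)
  39x1 + 19x2 + 17x3 + 14x4 + 104x5 + 41x6 ≤ 155   (oil absorption)
  x1, x2, x3, x4, x5, x6 ≥ 0.
At the optimum only chrome yellow, calcium carbonate are positive (phthalo green, zinc oxide, carbon black, talc = 0). Binding constraints: density contribution and yellow component.
So chrome yellow = 0.9263 kg, calcium carbonate = 3.944 kg.
Objective = 4·0.9263 + 0.33·3.944 = 5.0067.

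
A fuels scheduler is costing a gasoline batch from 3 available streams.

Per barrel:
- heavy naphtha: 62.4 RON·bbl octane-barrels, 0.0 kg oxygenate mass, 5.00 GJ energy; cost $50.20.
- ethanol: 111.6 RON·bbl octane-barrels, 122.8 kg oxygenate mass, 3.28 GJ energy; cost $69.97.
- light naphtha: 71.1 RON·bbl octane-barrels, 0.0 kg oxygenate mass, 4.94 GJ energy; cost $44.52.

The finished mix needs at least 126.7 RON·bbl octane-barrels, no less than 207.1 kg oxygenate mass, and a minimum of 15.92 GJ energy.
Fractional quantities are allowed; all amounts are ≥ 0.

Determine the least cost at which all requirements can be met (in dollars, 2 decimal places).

Set it up as a linear program. Let x1 = barrels of heavy naphtha, x2 = barrels of ethanol, x3 = barrels of light naphtha.
min 50.2x1 + 69.97x2 + 44.52x3 with:
  62.4x1 + 111.6x2 + 71.1x3 ≥ 126.7   (octane-barrels)
  122.8x2 ≥ 207.1   (oxygenate mass)
  5x1 + 3.28x2 + 4.94x3 ≥ 15.92   (energy)
  x1, x2, x3 ≥ 0.
The cheapest feasible vertex uses only ethanol, light naphtha; heavy naphtha is not used. There the oxygenate mass and energy constraints are tight.
Solving gives x2 = 1.68648, x3 = 2.1029.
Total cost: 69.97·1.68648 + 44.52·2.1029 = 211.6241.

$211.62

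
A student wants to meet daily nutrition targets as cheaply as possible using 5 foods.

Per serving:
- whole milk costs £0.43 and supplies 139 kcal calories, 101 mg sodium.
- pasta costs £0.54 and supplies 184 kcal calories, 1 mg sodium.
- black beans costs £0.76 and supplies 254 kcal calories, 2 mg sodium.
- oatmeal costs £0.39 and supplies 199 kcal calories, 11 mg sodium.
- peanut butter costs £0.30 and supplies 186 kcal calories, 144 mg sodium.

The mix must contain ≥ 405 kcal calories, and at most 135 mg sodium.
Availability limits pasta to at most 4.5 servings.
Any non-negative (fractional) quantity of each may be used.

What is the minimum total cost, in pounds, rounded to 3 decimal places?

£0.739

Let x1 = servings of whole milk, x2 = servings of pasta, x3 = servings of black beans, x4 = servings of oatmeal, x5 = servings of peanut butter.
min 0.43x1 + 0.54x2 + 0.76x3 + 0.39x4 + 0.3x5 s.t.:
  139x1 + 184x2 + 254x3 + 199x4 + 186x5 ≥ 405   (calories)
  101x1 + 1x2 + 2x3 + 11x4 + 144x5 ≤ 135   (sodium)
  x2 ≤ 4.5
  x1, x2, x3, x4, x5 ≥ 0.
The cheapest feasible vertex uses only oatmeal, peanut butter; whole milk, pasta, black beans are not used. There the calories and sodium constraints are tight.
That vertex is x4 = 1.248, x5 = 0.8422.
Objective = 0.39·1.248 + 0.3·0.8422 = 0.73938.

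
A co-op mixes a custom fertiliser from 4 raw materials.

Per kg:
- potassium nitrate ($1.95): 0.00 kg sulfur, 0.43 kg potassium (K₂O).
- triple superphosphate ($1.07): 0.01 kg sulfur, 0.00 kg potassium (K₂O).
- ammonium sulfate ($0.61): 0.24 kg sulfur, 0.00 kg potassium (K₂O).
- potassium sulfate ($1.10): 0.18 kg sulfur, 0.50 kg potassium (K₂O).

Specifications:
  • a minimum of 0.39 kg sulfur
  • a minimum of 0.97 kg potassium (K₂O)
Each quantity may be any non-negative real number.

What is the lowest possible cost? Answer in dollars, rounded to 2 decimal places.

This is a linear program. Let x1 = kg of potassium nitrate, x2 = kg of triple superphosphate, x3 = kg of ammonium sulfate, x4 = kg of potassium sulfate.
min 1.95x1 + 1.07x2 + 0.61x3 + 1.1x4 subject to:
  0.01x2 + 0.24x3 + 0.18x4 ≥ 0.39   (sulfur)
  0.43x1 + 0.5x4 ≥ 0.97   (potassium (K₂O))
  x1, x2, x3, x4 ≥ 0.
The cheapest feasible vertex uses only ammonium sulfate, potassium sulfate; potassium nitrate, triple superphosphate are not used. The sulfur and potassium (K₂O) requirements are met with equality.
That vertex is x3 = 0.17, x4 = 1.94.
Objective = 0.61·0.17 + 1.1·1.94 = 2.2377.

$2.24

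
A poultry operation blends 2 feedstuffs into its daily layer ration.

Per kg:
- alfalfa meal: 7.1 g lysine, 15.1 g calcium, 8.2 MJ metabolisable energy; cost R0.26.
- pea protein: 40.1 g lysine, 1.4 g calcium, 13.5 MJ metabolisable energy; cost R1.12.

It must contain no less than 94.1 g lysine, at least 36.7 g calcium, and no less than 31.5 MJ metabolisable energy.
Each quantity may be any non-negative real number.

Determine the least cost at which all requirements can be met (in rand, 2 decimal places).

R2.77

Let x1 = kg of alfalfa meal, x2 = kg of pea protein.
Minimize 0.26x1 + 1.12x2 subject to:
  7.1x1 + 40.1x2 ≥ 94.1   (lysine)
  15.1x1 + 1.4x2 ≥ 36.7   (calcium)
  8.2x1 + 13.5x2 ≥ 31.5   (metabolisable energy)
  x1, x2 ≥ 0.
Both inputs are positive at the optimum. There the lysine and calcium constraints are tight.
Solving gives x1 = 2.25, x2 = 1.948.
Cost = 0.26·2.25 + 1.12·1.948 = 2.7668.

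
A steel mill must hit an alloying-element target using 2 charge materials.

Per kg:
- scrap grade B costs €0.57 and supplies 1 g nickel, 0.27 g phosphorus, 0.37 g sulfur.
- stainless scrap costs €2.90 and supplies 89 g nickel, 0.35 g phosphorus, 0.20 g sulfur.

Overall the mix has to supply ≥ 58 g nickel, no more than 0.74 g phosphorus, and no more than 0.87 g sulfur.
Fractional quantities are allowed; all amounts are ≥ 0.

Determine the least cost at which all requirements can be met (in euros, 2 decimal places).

€1.89

Treat it as an LP. Let x1 = kg of scrap grade B, x2 = kg of stainless scrap.
min 0.57x1 + 2.9x2 with:
  1x1 + 89x2 ≥ 58   (nickel)
  0.27x1 + 0.35x2 ≤ 0.74   (phosphorus)
  0.37x1 + 0.2x2 ≤ 0.87   (sulfur)
  x1, x2 ≥ 0.
The minimum-cost mix takes nothing from scrap grade B — only stainless scrap. Binding constraint: nickel.
That vertex is x2 = 0.6517.
Objective = 2.9·0.6517 = 1.8899.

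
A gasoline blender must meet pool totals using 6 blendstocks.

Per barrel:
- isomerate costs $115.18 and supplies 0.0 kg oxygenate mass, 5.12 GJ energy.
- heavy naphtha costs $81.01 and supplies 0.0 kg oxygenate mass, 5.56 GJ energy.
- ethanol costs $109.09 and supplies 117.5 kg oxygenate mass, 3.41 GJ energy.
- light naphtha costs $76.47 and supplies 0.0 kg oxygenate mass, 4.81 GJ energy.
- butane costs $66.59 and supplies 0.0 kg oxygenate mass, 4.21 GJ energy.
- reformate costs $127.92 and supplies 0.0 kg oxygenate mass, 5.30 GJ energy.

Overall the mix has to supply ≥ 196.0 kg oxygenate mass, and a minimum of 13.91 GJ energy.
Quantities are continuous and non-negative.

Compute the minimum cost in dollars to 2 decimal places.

$301.76

This is a linear program. Let x1 = barrels of isomerate, x2 = barrels of heavy naphtha, x3 = barrels of ethanol, x4 = barrels of light naphtha, x5 = barrels of butane, x6 = barrels of reformate.
min 115.18x1 + 81.01x2 + 109.09x3 + 76.47x4 + 66.59x5 + 127.92x6 s.t.:
  117.5x3 ≥ 196   (oxygenate mass)
  5.12x1 + 5.56x2 + 3.41x3 + 4.81x4 + 4.21x5 + 5.3x6 ≥ 13.91   (energy)
  x1, x2, x3, x4, x5, x6 ≥ 0.
At the optimum only heavy naphtha, ethanol are positive (isomerate, light naphtha, butane, reformate = 0). There the oxygenate mass and energy constraints are tight.
That vertex is x2 = 1.4787, x3 = 1.6681.
Total cost: 81.01·1.4787 + 109.09·1.6681 = 301.7625.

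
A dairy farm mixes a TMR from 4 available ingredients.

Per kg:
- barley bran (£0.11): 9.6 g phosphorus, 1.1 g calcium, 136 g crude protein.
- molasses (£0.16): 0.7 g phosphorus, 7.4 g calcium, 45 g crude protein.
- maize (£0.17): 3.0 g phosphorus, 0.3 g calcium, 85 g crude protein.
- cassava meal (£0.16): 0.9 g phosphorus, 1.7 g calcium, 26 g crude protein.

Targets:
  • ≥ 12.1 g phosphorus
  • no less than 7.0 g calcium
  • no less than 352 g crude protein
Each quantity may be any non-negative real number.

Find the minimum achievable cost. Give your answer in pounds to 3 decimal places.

£0.358

Let x1 = kg of barley bran, x2 = kg of molasses, x3 = kg of maize, x4 = kg of cassava meal.
min 0.11x1 + 0.16x2 + 0.17x3 + 0.16x4 subject to:
  9.6x1 + 0.7x2 + 3x3 + 0.9x4 ≥ 12.1   (phosphorus)
  1.1x1 + 7.4x2 + 0.3x3 + 1.7x4 ≥ 7   (calcium)
  136x1 + 45x2 + 85x3 + 26x4 ≥ 352   (crude protein)
  x1, x2, x3, x4 ≥ 0.
At the optimum only barley bran, molasses are positive (maize, cassava meal = 0). The calcium and crude protein requirements are met with equality.
Optimal quantities: barley bran = 2.393 kg, molasses = 0.5902 kg.
Cost = 0.11·2.393 + 0.16·0.5902 = 0.35766.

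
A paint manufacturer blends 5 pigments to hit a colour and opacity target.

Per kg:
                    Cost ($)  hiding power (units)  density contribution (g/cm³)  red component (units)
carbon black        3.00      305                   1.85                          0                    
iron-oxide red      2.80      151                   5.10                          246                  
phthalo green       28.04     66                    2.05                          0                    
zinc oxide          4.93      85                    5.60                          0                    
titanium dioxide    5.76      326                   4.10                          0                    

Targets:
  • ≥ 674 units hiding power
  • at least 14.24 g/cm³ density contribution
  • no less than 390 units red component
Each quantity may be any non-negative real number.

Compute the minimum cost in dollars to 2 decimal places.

Let x1 = kg of carbon black, x2 = kg of iron-oxide red, x3 = kg of phthalo green, x4 = kg of zinc oxide, x5 = kg of titanium dioxide.
Minimise 3x1 + 2.8x2 + 28.04x3 + 4.93x4 + 5.76x5 s.t.:
  305x1 + 151x2 + 66x3 + 85x4 + 326x5 ≥ 674   (hiding power)
  1.85x1 + 5.1x2 + 2.05x3 + 5.6x4 + 4.1x5 ≥ 14.24   (density contribution)
  246x2 ≥ 390   (red component)
  x1, x2, x3, x4, x5 ≥ 0.
The cheapest feasible vertex uses only carbon black, iron-oxide red; phthalo green, zinc oxide, titanium dioxide are not used. Binding constraints: hiding power and density contribution.
So carbon black = 1.009 kg, iron-oxide red = 2.426 kg.
Cost = 3·1.009 + 2.8·2.426 = 9.8198.

$9.82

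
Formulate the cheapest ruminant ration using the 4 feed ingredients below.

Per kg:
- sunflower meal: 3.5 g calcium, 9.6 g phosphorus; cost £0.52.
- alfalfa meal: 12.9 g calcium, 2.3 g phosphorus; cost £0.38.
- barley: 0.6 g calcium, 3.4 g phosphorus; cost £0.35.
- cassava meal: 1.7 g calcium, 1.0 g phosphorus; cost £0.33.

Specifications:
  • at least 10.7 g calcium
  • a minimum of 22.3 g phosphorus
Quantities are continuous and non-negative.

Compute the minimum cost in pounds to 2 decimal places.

Let x1 = kg of sunflower meal, x2 = kg of alfalfa meal, x3 = kg of barley, x4 = kg of cassava meal.
Minimise 0.52x1 + 0.38x2 + 0.35x3 + 0.33x4 subject to:
  3.5x1 + 12.9x2 + 0.6x3 + 1.7x4 ≥ 10.7   (calcium)
  9.6x1 + 2.3x2 + 3.4x3 + 1x4 ≥ 22.3   (phosphorus)
  x1, x2, x3, x4 ≥ 0.
At the optimum only sunflower meal, alfalfa meal are positive (barley, cassava meal = 0). Binding constraints: calcium and phosphorus.
That vertex is x1 = 2.272, x2 = 0.2131.
Hence cost = 0.52·2.272 + 0.38·0.2131 = £1.2624.

£1.26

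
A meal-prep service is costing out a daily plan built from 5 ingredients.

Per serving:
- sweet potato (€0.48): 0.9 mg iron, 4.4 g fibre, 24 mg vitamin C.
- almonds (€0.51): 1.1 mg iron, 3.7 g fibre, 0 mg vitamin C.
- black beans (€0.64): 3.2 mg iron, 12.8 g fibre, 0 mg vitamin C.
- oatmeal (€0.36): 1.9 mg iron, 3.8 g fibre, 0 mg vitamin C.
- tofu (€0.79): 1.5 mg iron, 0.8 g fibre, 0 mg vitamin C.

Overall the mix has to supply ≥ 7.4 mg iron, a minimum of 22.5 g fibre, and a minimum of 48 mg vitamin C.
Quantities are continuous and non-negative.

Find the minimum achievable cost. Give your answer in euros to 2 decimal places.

€2.03

Treat it as an LP. Let x1 = servings of sweet potato, x2 = servings of almonds, x3 = servings of black beans, x4 = servings of oatmeal, x5 = servings of tofu.
Minimise 0.48x1 + 0.51x2 + 0.64x3 + 0.36x4 + 0.79x5 s.t.:
  0.9x1 + 1.1x2 + 3.2x3 + 1.9x4 + 1.5x5 ≥ 7.4   (iron)
  4.4x1 + 3.7x2 + 12.8x3 + 3.8x4 + 0.8x5 ≥ 22.5   (fibre)
  24x1 ≥ 48   (vitamin C)
  x1, x2, x3, x4, x5 ≥ 0.
The cheapest feasible vertex uses only sweet potato, black beans, oatmeal; almonds, tofu are not used. The iron, fibre, vitamin C requirements are met with equality.
That vertex is x1 = 2, x3 = 0.3906, x4 = 2.289.
Objective = 0.48·2 + 0.64·0.3906 + 0.36·2.289 = 2.0340.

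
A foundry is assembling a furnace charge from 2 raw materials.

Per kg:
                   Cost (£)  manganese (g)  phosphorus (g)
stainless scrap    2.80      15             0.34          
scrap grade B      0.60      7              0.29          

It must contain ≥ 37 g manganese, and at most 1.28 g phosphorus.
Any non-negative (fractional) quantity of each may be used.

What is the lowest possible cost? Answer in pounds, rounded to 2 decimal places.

£4.53

Let x1 = kg of stainless scrap, x2 = kg of scrap grade B.
min 2.8x1 + 0.6x2 subject to:
  15x1 + 7x2 ≥ 37   (manganese)
  0.34x1 + 0.29x2 ≤ 1.28   (phosphorus)
  x1, x2 ≥ 0.
Both inputs are positive at the optimum. There the manganese and phosphorus constraints are tight.
So stainless scrap = 0.8985 kg, scrap grade B = 3.36 kg.
Objective = 2.8·0.8985 + 0.6·3.36 = 4.5318.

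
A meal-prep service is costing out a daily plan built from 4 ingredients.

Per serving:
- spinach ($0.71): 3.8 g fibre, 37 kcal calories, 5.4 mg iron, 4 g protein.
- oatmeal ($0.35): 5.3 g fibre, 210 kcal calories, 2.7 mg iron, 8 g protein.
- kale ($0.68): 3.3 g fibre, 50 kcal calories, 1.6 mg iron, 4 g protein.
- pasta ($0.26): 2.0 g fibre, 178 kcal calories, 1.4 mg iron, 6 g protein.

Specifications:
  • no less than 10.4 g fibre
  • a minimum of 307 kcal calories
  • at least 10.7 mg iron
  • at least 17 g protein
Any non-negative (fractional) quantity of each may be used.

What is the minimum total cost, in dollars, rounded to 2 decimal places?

This is a linear program. Let x1 = servings of spinach, x2 = servings of oatmeal, x3 = servings of kale, x4 = servings of pasta.
Minimize 0.71x1 + 0.35x2 + 0.68x3 + 0.26x4 subject to:
  3.8x1 + 5.3x2 + 3.3x3 + 2x4 ≥ 10.4   (fibre)
  37x1 + 210x2 + 50x3 + 178x4 ≥ 307   (calories)
  5.4x1 + 2.7x2 + 1.6x3 + 1.4x4 ≥ 10.7   (iron)
  4x1 + 8x2 + 4x3 + 6x4 ≥ 17   (protein)
  x1, x2, x3, x4 ≥ 0.
The minimum-cost mix takes nothing from spinach, kale, pasta — only oatmeal. There the iron constraint is tight.
That vertex is x2 = 3.963.
Total cost: 0.35·3.963 = 1.3871.

$1.39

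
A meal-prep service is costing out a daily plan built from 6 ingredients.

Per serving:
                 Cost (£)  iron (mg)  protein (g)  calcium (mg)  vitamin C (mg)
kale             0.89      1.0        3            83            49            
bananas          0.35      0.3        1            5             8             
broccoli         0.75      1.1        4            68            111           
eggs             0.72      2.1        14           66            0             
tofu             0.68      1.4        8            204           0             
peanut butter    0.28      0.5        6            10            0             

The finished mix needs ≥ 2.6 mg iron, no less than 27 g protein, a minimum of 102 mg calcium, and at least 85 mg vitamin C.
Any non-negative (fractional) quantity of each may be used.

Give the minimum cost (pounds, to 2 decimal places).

Set it up as a linear program. Let x1 = servings of kale, x2 = servings of bananas, x3 = servings of broccoli, x4 = servings of eggs, x5 = servings of tofu, x6 = servings of peanut butter.
min 0.89x1 + 0.35x2 + 0.75x3 + 0.72x4 + 0.68x5 + 0.28x6 s.t.:
  1x1 + 0.3x2 + 1.1x3 + 2.1x4 + 1.4x5 + 0.5x6 ≥ 2.6   (iron)
  3x1 + 1x2 + 4x3 + 14x4 + 8x5 + 6x6 ≥ 27   (protein)
  83x1 + 5x2 + 68x3 + 66x4 + 204x5 + 10x6 ≥ 102   (calcium)
  49x1 + 8x2 + 111x3 ≥ 85   (vitamin C)
  x1, x2, x3, x4, x5, x6 ≥ 0.
The optimal basis is {broccoli, eggs, peanut butter}; kale, bananas, tofu drop out. The protein, calcium, vitamin C requirements are met with equality.
Optimal quantities: broccoli = 0.7658 servings, eggs = 0.2351 servings, peanut butter = 3.441 servings.
Cost = 0.75·0.7658 + 0.72·0.2351 + 0.28·3.441 = 1.7071.

£1.71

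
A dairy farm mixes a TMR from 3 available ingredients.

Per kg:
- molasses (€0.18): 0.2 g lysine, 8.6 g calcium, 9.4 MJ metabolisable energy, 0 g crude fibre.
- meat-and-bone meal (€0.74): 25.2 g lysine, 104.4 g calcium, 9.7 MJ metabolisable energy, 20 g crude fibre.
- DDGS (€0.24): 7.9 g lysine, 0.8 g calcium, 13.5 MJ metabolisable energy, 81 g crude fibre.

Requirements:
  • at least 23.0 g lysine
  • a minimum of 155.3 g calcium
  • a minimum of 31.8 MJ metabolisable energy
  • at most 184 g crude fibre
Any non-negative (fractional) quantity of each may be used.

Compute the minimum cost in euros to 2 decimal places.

€1.34

Treat it as an LP. Let x1 = kg of molasses, x2 = kg of meat-and-bone meal, x3 = kg of DDGS.
Minimise 0.18x1 + 0.74x2 + 0.24x3 with:
  0.2x1 + 25.2x2 + 7.9x3 ≥ 23   (lysine)
  8.6x1 + 104.4x2 + 0.8x3 ≥ 155.3   (calcium)
  9.4x1 + 9.7x2 + 13.5x3 ≥ 31.8   (metabolisable energy)
  20x2 + 81x3 ≤ 184   (crude fibre)
  x1, x2, x3 ≥ 0.
At the optimum only molasses, meat-and-bone meal are positive (DDGS = 0). The calcium and metabolisable energy requirements are met with equality.
That vertex is x1 = 2.02, x2 = 1.321.
Hence cost = 0.18·2.02 + 0.74·1.321 = €1.3411.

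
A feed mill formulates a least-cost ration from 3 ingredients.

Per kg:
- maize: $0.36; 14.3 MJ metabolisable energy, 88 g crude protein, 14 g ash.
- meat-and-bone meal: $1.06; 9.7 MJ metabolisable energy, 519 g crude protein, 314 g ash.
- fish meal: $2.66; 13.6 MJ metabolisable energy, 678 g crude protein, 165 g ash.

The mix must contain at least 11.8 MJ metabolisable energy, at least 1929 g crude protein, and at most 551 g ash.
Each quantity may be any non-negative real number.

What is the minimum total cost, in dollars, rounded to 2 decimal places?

This is a linear program. Let x1 = kg of maize, x2 = kg of meat-and-bone meal, x3 = kg of fish meal.
Minimise 0.36x1 + 1.06x2 + 2.66x3 with:
  14.3x1 + 9.7x2 + 13.6x3 ≥ 11.8   (metabolisable energy)
  88x1 + 519x2 + 678x3 ≥ 1929   (crude protein)
  14x1 + 314x2 + 165x3 ≤ 551   (ash)
  x1, x2, x3 ≥ 0.
The minimum-cost mix takes nothing from fish meal — only maize, meat-and-bone meal. Binding constraints: crude protein and ash.
Solving gives x1 = 15.7, x2 = 1.055.
Total cost: 0.36·15.7 + 1.06·1.055 = 6.7703.

$6.77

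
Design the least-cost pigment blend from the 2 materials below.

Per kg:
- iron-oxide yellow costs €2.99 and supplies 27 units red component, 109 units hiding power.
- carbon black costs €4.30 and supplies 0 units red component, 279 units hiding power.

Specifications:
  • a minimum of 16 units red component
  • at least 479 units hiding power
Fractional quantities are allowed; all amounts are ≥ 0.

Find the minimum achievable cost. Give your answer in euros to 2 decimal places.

Set it up as a linear program. Let x1 = kg of iron-oxide yellow, x2 = kg of carbon black.
min 2.99x1 + 4.3x2 s.t.:
  27x1 ≥ 16   (red component)
  109x1 + 279x2 ≥ 479   (hiding power)
  x1, x2 ≥ 0.
Both inputs are positive at the optimum. Binding constraints: red component and hiding power.
Optimal quantities: iron-oxide yellow = 0.5926 kg, carbon black = 1.485 kg.
Total cost: 2.99·0.5926 + 4.3·1.485 = 8.1574.

€8.16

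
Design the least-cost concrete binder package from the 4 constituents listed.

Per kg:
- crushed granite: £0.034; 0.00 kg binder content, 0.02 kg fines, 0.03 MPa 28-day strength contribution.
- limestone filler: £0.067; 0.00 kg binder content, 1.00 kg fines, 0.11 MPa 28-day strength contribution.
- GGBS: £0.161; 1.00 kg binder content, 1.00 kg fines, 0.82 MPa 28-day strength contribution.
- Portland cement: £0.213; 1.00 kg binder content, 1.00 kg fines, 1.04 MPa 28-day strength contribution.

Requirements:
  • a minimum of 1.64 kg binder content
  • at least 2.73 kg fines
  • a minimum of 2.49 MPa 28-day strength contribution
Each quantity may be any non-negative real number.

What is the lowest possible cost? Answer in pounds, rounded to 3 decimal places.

£0.489

Let x1 = kg of crushed granite, x2 = kg of limestone filler, x3 = kg of GGBS, x4 = kg of Portland cement.
min 0.034x1 + 0.067x2 + 0.161x3 + 0.213x4 s.t.:
  1x3 + 1x4 ≥ 1.64   (binder content)
  0.02x1 + 1x2 + 1x3 + 1x4 ≥ 2.73   (fines)
  0.03x1 + 0.11x2 + 0.82x3 + 1.04x4 ≥ 2.49   (28-day strength contribution)
  x1, x2, x3, x4 ≥ 0.
At the optimum only GGBS is positive (crushed granite, limestone filler, Portland cement = 0). Binding constraint: 28-day strength contribution.
Solving gives x3 = 3.037.
Cost = 0.161·3.037 = 0.48896.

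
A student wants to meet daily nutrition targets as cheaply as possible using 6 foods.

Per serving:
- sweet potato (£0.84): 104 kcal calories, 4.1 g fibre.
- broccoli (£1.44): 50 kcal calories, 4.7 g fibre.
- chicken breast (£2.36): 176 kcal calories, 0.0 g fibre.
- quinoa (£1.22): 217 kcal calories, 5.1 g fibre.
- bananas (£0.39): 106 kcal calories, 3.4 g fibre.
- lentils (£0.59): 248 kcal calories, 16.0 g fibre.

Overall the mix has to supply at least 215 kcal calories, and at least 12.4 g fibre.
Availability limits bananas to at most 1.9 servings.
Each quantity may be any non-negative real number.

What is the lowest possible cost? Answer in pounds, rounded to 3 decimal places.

Let x1 = servings of sweet potato, x2 = servings of broccoli, x3 = servings of chicken breast, x4 = servings of quinoa, x5 = servings of bananas, x6 = servings of lentils.
Minimize 0.84x1 + 1.44x2 + 2.36x3 + 1.22x4 + 0.39x5 + 0.59x6 with:
  104x1 + 50x2 + 176x3 + 217x4 + 106x5 + 248x6 ≥ 215   (calories)
  4.1x1 + 4.7x2 + 5.1x4 + 3.4x5 + 16x6 ≥ 12.4   (fibre)
  x5 ≤ 1.9
  x1, x2, x3, x4, x5, x6 ≥ 0.
The optimal basis is {lentils}; sweet potato, broccoli, chicken breast, quinoa, bananas drop out. There the calories constraint is tight.
That vertex is x6 = 0.8669.
Objective = 0.59·0.8669 = 0.51147.

£0.511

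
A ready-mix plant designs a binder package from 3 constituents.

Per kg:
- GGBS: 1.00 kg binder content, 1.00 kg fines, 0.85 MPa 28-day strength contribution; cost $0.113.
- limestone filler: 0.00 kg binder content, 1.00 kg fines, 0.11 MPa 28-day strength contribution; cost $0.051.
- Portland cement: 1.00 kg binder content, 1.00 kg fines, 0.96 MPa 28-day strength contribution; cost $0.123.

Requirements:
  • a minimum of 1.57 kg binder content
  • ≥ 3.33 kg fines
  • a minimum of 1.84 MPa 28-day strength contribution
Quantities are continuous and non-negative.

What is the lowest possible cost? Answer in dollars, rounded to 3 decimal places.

$0.293

Let x1 = kg of GGBS, x2 = kg of limestone filler, x3 = kg of Portland cement.
Minimize 0.113x1 + 0.051x2 + 0.123x3 with:
  1x1 + 1x3 ≥ 1.57   (binder content)
  1x1 + 1x2 + 1x3 ≥ 3.33   (fines)
  0.85x1 + 0.11x2 + 0.96x3 ≥ 1.84   (28-day strength contribution)
  x1, x2, x3 ≥ 0.
The minimum-cost mix takes nothing from Portland cement — only GGBS, limestone filler. Binding constraints: fines and 28-day strength contribution.
So GGBS = 1.991 kg, limestone filler = 1.339 kg.
Hence cost = 0.113·1.991 + 0.051·1.339 = $0.29327.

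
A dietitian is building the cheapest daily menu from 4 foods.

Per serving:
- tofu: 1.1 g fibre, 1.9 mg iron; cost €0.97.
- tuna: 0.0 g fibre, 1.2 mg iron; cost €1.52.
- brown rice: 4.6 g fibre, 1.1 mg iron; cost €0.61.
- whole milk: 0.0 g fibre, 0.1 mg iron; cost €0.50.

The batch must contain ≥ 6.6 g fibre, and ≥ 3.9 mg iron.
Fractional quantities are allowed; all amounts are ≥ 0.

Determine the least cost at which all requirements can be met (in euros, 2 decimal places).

Let x1 = servings of tofu, x2 = servings of tuna, x3 = servings of brown rice, x4 = servings of whole milk.
min 0.97x1 + 1.52x2 + 0.61x3 + 0.5x4 s.t.:
  1.1x1 + 4.6x3 ≥ 6.6   (fibre)
  1.9x1 + 1.2x2 + 1.1x3 + 0.1x4 ≥ 3.9   (iron)
  x1, x2, x3, x4 ≥ 0.
At the optimum only tofu, brown rice are positive (tuna, whole milk = 0). Binding constraints: fibre and iron.
Solving gives x1 = 1.418, x3 = 1.096.
Cost = 0.97·1.418 + 0.61·1.096 = 2.0440.

€2.04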